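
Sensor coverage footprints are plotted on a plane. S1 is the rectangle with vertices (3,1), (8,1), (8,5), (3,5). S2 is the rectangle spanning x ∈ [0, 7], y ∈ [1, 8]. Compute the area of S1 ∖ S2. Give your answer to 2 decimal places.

4.00

|S1∩S2|: x∈[3,7], y∈[1,5] → 4·4 = 16.
|S1| = 20.
|S1 ∖ S2| = |S1| − |S1∩S2| = 20 − 16 = 4.00.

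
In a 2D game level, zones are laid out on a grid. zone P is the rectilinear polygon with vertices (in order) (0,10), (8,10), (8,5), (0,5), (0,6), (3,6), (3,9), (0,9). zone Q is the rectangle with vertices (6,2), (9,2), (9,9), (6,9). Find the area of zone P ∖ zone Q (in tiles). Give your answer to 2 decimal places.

|zone P| = 31, |zone P∩zone Q| = 8.
|zone P ∖ zone Q| = |zone P| − |zone P∩zone Q| = 31 − 8 = 23.00.

23.00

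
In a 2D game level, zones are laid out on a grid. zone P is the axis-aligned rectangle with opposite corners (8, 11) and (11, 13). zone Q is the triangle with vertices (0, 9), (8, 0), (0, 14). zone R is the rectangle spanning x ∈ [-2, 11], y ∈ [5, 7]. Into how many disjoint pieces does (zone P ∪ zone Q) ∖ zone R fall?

3

(zone P ∪ zone Q) ∖ zone R splits into 3 disjoint pieces (area 6, area 12.2222, area 3.9683).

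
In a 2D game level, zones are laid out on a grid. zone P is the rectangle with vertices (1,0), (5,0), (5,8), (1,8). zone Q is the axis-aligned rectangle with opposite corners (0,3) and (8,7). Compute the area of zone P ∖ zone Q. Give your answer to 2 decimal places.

|zone P∩zone Q|: x∈[1,5], y∈[3,7] → 4·4 = 16.
|zone P| = 32.
|zone P ∖ zone Q| = |zone P| − |zone P∩zone Q| = 32 − 16 = 16.00.

16.00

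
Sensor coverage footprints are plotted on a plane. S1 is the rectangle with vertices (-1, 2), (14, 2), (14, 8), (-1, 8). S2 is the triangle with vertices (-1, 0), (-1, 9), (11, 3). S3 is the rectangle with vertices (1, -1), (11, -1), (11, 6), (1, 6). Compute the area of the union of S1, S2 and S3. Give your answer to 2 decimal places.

124.50

By inclusion–exclusion:
Individual areas: |S1| = 90, |S2| = 54, |S3| = 70.
|S1∩S2| = 45.
|S1∩S3|: x∈[1,11], y∈[2,6] → 10·4 = 40.
|S2∩S3| = 33.5.
|S1∩S2∩S3| = 29.
|S1 ∪ S2 ∪ S3| = 214 − 118.5 + 29 = 124.50.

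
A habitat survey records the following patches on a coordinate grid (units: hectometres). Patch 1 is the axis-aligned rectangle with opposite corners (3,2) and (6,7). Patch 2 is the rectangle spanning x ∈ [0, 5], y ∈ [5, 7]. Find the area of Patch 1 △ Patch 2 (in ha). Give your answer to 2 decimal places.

|Patch 1∩Patch 2|: x∈[3,5], y∈[5,7] → 2·2 = 4.
|Patch 1 △ Patch 2| = |Patch 1| + |Patch 2| − 2·|Patch 1∩Patch 2| = 15 + 10 − 8 = 17.00.

17.00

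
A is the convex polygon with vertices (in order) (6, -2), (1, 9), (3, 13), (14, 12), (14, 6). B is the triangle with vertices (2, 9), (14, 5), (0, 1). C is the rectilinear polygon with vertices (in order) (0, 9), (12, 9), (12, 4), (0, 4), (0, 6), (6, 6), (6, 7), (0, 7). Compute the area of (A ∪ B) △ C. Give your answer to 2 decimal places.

|A ∪ B| = 138.8623.
|(A ∪ B) ∩ C| = 49.2097.
|(A ∪ B) △ C| = 138.8623 + 54 − 98.4194 = 94.44.

94.44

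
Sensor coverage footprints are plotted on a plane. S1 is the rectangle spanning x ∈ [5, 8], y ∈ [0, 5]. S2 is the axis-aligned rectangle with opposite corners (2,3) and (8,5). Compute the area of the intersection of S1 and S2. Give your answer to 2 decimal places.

|S1∩S2|: x∈[5,8], y∈[3,5] → 3·2 = 6.

6.00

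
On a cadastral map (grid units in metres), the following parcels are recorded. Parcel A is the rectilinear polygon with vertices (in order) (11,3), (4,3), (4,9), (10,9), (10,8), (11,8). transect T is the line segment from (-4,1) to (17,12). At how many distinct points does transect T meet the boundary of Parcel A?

The segment meets the boundary at (10,8.333), (4,5.19).

2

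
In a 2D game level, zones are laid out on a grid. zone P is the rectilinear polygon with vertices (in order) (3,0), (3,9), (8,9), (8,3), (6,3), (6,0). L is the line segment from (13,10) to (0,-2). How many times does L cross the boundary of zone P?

2

The segment meets the boundary at (3,0.769), (8,5.385).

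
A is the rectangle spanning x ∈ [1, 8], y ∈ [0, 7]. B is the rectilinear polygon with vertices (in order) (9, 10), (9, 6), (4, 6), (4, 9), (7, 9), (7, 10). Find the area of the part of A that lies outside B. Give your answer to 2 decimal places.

|A| = 49, |A∩B| = 4.
|A ∖ B| = |A| − |A∩B| = 49 − 4 = 45.00.

45.00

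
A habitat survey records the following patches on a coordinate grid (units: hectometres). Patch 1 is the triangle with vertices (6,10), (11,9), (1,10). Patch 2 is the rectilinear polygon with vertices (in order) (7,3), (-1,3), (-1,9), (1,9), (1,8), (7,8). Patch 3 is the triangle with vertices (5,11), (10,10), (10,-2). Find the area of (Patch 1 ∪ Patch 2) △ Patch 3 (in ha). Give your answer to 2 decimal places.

|Patch 1 ∪ Patch 2| = 44.5.
|(Patch 1 ∪ Patch 2) ∩ Patch 3| = 2.3811.
|(Patch 1 ∪ Patch 2) △ Patch 3| = 44.5 + 30 − 4.7622 = 69.74.

69.74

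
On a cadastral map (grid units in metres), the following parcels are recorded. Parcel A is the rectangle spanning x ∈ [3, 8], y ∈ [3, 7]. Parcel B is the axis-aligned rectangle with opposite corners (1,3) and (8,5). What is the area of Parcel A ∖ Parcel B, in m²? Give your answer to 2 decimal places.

|Parcel A∩Parcel B|: x∈[3,8], y∈[3,5] → 5·2 = 10.
|Parcel A| = 20.
|Parcel A ∖ Parcel B| = |Parcel A| − |Parcel A∩Parcel B| = 20 − 10 = 10.00.

10.00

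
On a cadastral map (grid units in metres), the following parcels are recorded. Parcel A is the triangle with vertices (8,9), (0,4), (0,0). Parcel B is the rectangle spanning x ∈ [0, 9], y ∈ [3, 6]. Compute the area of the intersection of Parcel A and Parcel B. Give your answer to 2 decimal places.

8.80

The intersection is the polygon with vertices (3.2,6), (5.333,6), (2.667,3), (0,3), (0,4).
By the shoelace formula its area is 8.80.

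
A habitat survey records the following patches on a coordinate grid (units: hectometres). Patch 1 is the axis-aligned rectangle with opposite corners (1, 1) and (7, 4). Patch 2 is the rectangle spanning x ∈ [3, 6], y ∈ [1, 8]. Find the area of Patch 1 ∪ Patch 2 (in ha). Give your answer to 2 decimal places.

By inclusion–exclusion:
Individual areas: |Patch 1| = 18, |Patch 2| = 21.
|Patch 1∩Patch 2|: x∈[3,6], y∈[1,4] → 3·3 = 9.
|Patch 1 ∪ Patch 2| = 39 − 9 = 30.00.

30.00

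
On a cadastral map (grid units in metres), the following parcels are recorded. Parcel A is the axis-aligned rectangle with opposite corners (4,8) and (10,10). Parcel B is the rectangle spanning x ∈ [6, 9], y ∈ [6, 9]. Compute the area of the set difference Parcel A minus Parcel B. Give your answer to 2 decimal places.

9.00

|Parcel A∩Parcel B|: x∈[6,9], y∈[8,9] → 3·1 = 3.
|Parcel A| = 12.
|Parcel A ∖ Parcel B| = |Parcel A| − |Parcel A∩Parcel B| = 12 − 3 = 9.00.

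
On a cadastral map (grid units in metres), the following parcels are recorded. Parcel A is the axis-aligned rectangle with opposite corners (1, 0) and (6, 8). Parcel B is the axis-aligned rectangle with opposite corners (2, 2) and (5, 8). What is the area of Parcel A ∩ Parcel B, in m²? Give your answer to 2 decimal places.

18.00

|Parcel A∩Parcel B|: x∈[2,5], y∈[2,8] → 3·6 = 18.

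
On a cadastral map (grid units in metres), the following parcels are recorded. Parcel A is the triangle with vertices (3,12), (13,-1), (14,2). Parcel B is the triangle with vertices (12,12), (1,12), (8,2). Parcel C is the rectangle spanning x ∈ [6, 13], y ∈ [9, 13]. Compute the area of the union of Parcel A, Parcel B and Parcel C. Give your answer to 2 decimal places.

By inclusion–exclusion:
Individual areas: |Parcel A| = 21.5, |Parcel B| = 55, |Parcel C| = 28.
|Parcel A∩Parcel B| = 7.6382.
|Parcel A∩Parcel C| = 0.0409.
|Parcel B∩Parcel C| = 16.2.
|Parcel A∩Parcel B∩Parcel C| = 0.0409.
|Parcel A ∪ Parcel B ∪ Parcel C| = 104.5 − 23.8791 + 0.0409 = 80.66.

80.66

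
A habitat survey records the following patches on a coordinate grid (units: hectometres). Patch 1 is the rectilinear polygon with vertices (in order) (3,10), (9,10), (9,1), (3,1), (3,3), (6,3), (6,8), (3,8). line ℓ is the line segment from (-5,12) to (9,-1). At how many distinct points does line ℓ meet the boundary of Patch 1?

The segment meets the boundary at (6.846,1), (4.692,3).

2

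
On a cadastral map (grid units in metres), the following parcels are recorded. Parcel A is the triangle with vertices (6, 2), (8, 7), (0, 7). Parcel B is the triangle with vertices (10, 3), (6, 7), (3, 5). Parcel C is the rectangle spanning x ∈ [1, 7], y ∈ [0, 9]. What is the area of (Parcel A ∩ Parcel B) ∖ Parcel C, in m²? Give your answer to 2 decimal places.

|Parcel A ∩ Parcel B| = 7.033.
|(Parcel A ∩ Parcel B) ∩ Parcel C| = 6.7115.
|(Parcel A ∩ Parcel B) ∖ Parcel C| = 7.033 − 6.7115 = 0.32.

0.32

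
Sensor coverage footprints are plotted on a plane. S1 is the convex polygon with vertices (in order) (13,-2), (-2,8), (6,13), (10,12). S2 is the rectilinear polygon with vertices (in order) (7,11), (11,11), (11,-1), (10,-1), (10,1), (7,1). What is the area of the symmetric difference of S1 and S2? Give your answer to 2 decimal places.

|S1| = 104, |S2| = 42, |S1∩S2| = 39.1429.
|S1 △ S2| = |S1| + |S2| − 2·|S1∩S2| = 104 + 42 − 78.2857 = 67.71.

67.71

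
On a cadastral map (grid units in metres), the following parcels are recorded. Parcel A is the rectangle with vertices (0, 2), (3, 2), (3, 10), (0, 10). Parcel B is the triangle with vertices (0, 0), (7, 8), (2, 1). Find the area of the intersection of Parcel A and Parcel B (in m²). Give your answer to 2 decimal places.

0.84

The intersection is the polygon with vertices (3,2.4), (2.714,2), (1.75,2), (3,3.429).
By the shoelace formula its area is 0.84.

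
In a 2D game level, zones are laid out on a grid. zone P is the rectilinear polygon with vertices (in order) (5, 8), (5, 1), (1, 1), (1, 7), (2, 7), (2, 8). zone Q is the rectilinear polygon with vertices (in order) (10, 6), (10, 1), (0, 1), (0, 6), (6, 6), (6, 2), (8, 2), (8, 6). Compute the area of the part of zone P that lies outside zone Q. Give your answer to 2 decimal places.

7.00

|zone P| = 27, |zone P∩zone Q| = 20.
|zone P ∖ zone Q| = |zone P| − |zone P∩zone Q| = 27 − 20 = 7.00.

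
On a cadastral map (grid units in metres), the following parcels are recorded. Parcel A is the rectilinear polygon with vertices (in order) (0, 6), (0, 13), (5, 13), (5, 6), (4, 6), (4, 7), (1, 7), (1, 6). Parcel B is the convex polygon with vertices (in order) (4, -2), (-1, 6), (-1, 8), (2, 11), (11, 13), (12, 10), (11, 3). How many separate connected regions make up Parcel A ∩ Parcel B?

Parcel A ∩ Parcel B is a single connected region.

1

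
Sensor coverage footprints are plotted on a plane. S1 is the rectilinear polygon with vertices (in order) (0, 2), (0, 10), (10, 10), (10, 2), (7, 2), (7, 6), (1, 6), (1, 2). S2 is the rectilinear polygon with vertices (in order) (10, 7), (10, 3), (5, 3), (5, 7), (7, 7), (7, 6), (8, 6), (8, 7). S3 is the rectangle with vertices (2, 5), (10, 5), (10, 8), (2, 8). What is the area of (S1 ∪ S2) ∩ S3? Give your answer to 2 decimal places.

21.00

The region (S1 ∪ S2) ∩ S3 is the polygon with vertices (10,7), (10,5), (5,5), (5,6), (2,6), (2,8), (10,8).
By the shoelace formula its area is 21.00.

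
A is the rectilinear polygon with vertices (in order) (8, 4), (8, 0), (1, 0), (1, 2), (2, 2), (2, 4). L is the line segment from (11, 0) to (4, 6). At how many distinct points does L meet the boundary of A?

2

The segment meets the boundary at (6.333,4), (8,2.571).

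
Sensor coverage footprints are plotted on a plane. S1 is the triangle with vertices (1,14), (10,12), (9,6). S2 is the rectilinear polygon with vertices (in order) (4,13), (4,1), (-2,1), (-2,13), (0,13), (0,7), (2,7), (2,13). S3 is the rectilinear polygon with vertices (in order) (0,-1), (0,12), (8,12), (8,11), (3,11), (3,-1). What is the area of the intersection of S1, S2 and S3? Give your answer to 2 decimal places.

The intersection is the polygon with vertices (4,11), (3,12), (4,12).
By the shoelace formula its area is 0.50.

0.50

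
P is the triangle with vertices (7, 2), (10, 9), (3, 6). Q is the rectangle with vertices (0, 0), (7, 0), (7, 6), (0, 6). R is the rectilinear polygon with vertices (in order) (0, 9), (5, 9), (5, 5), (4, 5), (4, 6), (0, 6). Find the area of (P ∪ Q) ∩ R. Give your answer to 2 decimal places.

|P ∪ Q| = 54.
|(P ∪ Q) ∩ R| = 1.86.

1.86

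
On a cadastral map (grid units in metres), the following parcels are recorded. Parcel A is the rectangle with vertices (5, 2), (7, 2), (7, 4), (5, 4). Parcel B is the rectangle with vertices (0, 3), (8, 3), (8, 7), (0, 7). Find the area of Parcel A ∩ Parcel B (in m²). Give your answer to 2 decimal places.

|Parcel A∩Parcel B|: x∈[5,7], y∈[3,4] → 2·1 = 2.

2.00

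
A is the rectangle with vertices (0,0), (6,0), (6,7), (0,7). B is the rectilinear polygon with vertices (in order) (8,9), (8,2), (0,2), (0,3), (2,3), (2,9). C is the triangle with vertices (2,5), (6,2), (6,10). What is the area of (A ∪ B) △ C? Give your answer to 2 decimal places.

|A ∪ B| = 64.
|(A ∪ B) ∩ C| = 15.6.
|(A ∪ B) △ C| = 64 + 16 − 31.2 = 48.80.

48.80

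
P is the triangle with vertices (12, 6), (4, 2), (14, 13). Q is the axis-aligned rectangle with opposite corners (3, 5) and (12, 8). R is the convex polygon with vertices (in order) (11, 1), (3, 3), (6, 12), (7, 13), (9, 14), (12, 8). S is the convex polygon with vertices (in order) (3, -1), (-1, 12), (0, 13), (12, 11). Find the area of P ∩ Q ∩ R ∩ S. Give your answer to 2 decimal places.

1.60

The intersection is the polygon with vertices (9.454,8), (9.75,8), (7.5,5), (6.727,5).
By the shoelace formula its area is 1.60.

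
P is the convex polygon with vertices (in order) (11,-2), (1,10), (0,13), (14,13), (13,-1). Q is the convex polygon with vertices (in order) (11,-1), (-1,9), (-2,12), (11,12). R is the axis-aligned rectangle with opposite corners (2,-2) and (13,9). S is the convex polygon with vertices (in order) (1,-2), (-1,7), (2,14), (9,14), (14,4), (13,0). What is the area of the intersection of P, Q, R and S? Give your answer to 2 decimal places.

The intersection is the polygon with vertices (8.273,1.273), (2,8.8), (2,9), (11,9), (11,-0.333), (10.333,-0.444).
By the shoelace formula its area is 48.81.

48.81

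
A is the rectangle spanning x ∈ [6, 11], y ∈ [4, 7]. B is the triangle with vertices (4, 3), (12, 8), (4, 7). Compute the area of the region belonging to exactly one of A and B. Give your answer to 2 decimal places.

|A| = 15, |B| = 16, |A∩B| = 6.05.
|A △ B| = |A| + |B| − 2·|A∩B| = 15 + 16 − 12.1 = 18.90.

18.90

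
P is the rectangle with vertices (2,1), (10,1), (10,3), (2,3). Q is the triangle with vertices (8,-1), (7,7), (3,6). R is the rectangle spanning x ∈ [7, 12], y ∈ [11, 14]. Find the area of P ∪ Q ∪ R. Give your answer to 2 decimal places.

43.96

By inclusion–exclusion:
Individual areas: |P| = 16, |Q| = 16.5, |R| = 15.
|P∩Q| = 3.5357.
|P∩R| = 0 (no overlap).
|Q∩R| = 0.
|P∩Q∩R| = 0.
|P ∪ Q ∪ R| = 47.5 − 3.5357 + 0 = 43.96.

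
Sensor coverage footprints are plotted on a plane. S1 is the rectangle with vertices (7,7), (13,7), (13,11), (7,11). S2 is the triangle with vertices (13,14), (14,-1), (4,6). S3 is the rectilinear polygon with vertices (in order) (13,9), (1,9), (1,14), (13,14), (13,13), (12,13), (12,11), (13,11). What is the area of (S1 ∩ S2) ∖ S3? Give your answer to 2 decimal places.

11.94

|S1 ∩ S2| = 20.9375.
|(S1 ∩ S2) ∩ S3| = 9.
|(S1 ∩ S2) ∖ S3| = 20.9375 − 9 = 11.94.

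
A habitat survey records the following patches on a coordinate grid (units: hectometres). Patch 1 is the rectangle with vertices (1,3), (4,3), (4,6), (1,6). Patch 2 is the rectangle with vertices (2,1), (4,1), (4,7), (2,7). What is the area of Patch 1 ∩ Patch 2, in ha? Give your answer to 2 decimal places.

6.00

|Patch 1∩Patch 2|: x∈[2,4], y∈[3,6] → 2·3 = 6.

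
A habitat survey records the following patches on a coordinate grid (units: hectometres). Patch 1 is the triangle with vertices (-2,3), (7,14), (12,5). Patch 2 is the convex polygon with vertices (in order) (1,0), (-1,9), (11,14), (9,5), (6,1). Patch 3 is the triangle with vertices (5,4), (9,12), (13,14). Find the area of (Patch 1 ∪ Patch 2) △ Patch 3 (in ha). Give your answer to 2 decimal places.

102.27

|Patch 1 ∪ Patch 2| = 109.596.
|(Patch 1 ∪ Patch 2) ∩ Patch 3| = 9.6635.
|(Patch 1 ∪ Patch 2) △ Patch 3| = 109.596 + 12 − 19.3269 = 102.27.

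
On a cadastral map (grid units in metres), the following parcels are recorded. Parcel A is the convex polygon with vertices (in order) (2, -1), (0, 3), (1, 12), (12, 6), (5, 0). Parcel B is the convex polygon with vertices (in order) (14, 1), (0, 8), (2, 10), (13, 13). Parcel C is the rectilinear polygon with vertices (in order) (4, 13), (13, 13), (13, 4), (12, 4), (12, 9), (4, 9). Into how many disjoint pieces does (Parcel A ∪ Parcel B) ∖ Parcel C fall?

1

(Parcel A ∪ Parcel B) ∖ Parcel C is a single connected region.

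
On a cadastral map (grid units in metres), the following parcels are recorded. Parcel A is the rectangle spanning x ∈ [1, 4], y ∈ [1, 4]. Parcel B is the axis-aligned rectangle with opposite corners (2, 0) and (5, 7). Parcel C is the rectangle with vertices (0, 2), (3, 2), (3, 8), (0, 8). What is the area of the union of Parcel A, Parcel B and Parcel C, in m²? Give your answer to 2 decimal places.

By inclusion–exclusion:
Individual areas: |Parcel A| = 9, |Parcel B| = 21, |Parcel C| = 18.
|Parcel A∩Parcel B|: x∈[2,4], y∈[1,4] → 2·3 = 6.
|Parcel A∩Parcel C|: x∈[1,3], y∈[2,4] → 2·2 = 4.
|Parcel B∩Parcel C|: x∈[2,3], y∈[2,7] → 1·5 = 5.
|Parcel A∩Parcel B∩Parcel C| = 2.
|Parcel A ∪ Parcel B ∪ Parcel C| = 48 − 15 + 2 = 35.00.

35.00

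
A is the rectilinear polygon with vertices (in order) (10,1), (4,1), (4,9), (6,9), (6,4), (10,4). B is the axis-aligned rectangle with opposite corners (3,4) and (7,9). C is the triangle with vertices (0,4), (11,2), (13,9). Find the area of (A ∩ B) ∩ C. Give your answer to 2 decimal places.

3.85

|A ∩ B| = 10.
|(A ∩ B) ∩ C| = 3.85.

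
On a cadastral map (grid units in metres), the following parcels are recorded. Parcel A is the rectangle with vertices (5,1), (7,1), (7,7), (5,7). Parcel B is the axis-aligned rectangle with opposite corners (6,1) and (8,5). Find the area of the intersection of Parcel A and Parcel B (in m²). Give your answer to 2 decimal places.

4.00

|Parcel A∩Parcel B|: x∈[6,7], y∈[1,5] → 1·4 = 4.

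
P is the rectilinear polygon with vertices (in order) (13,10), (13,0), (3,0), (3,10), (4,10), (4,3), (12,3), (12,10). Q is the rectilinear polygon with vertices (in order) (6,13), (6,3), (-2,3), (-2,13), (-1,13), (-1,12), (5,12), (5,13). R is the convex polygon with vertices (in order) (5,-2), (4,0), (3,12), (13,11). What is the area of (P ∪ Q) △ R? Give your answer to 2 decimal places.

118.74

|P ∪ Q| = 111.
|(P ∪ Q) ∩ R| = 33.1317.
|(P ∪ Q) △ R| = 111 + 74 − 66.2635 = 118.74.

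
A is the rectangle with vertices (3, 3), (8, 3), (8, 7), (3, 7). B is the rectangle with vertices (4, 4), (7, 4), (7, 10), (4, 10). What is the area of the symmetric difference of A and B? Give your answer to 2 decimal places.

|A∩B|: x∈[4,7], y∈[4,7] → 3·3 = 9.
|A △ B| = |A| + |B| − 2·|A∩B| = 20 + 18 − 18 = 20.00.

20.00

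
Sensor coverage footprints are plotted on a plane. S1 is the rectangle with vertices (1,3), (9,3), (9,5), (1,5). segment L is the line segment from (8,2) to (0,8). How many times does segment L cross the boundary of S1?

2

The segment meets the boundary at (4,5), (6.667,3).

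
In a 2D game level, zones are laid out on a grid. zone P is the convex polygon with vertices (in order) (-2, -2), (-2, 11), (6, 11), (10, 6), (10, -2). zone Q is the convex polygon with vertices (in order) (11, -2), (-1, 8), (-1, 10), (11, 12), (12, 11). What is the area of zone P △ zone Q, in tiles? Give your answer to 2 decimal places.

108.17

|zone P| = 146, |zone Q| = 103, |zone P∩zone Q| = 70.4167.
|zone P △ zone Q| = |zone P| + |zone Q| − 2·|zone P∩zone Q| = 146 + 103 − 140.8333 = 108.17.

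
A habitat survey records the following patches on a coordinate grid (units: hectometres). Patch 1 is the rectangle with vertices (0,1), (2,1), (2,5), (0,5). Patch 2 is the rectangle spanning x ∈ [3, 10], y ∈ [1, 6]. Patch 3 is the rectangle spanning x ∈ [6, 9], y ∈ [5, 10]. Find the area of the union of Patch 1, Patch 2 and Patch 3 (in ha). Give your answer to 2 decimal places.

55.00

By inclusion–exclusion:
Individual areas: |Patch 1| = 8, |Patch 2| = 35, |Patch 3| = 15.
|Patch 1∩Patch 2| = 0 (no overlap).
|Patch 1∩Patch 3| = 0 (no overlap).
|Patch 2∩Patch 3|: x∈[6,9], y∈[5,6] → 3·1 = 3.
|Patch 1∩Patch 2∩Patch 3| = 0.
|Patch 1 ∪ Patch 2 ∪ Patch 3| = 58 − 3 + 0 = 55.00.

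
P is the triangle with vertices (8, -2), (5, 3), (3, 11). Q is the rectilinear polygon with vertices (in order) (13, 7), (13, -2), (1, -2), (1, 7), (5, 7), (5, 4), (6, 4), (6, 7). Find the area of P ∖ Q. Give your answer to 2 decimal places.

|P| = 7, |P∩Q| = 5.3.
|P ∖ Q| = |P| − |P∩Q| = 7 − 5.3 = 1.70.

1.70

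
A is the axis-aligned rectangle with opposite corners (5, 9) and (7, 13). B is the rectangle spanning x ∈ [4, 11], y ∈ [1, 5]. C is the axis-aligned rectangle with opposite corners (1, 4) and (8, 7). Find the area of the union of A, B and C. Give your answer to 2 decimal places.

By inclusion–exclusion:
Individual areas: |A| = 8, |B| = 28, |C| = 21.
|A∩B| = 0 (no overlap).
|A∩C| = 0 (no overlap).
|B∩C|: x∈[4,8], y∈[4,5] → 4·1 = 4.
|A∩B∩C| = 0.
|A ∪ B ∪ C| = 57 − 4 + 0 = 53.00.

53.00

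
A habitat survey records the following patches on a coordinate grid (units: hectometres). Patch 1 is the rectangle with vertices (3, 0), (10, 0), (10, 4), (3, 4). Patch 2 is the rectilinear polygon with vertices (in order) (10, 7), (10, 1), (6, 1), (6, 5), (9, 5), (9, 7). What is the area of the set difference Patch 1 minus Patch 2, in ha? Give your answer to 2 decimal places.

|Patch 1| = 28, |Patch 1∩Patch 2| = 12.
|Patch 1 ∖ Patch 2| = |Patch 1| − |Patch 1∩Patch 2| = 28 − 12 = 16.00.

16.00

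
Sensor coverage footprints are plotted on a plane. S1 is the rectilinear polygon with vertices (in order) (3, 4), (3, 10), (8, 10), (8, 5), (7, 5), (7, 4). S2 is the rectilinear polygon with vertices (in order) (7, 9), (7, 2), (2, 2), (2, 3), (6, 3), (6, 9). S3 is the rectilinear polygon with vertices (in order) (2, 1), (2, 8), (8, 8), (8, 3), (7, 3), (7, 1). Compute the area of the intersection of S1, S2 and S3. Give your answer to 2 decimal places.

The intersection is the polygon with vertices (6,4), (6,8), (7,8), (7,5), (7,4).
By the shoelace formula its area is 4.00.

4.00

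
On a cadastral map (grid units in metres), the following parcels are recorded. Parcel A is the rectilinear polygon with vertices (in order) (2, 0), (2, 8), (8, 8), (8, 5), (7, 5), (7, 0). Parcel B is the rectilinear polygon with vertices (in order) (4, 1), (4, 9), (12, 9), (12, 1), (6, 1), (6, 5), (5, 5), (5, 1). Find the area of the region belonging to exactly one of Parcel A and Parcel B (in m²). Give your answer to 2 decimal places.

63.00

|Parcel A| = 43, |Parcel B| = 60, |Parcel A∩Parcel B| = 20.
|Parcel A △ Parcel B| = |Parcel A| + |Parcel B| − 2·|Parcel A∩Parcel B| = 43 + 60 − 40 = 63.00.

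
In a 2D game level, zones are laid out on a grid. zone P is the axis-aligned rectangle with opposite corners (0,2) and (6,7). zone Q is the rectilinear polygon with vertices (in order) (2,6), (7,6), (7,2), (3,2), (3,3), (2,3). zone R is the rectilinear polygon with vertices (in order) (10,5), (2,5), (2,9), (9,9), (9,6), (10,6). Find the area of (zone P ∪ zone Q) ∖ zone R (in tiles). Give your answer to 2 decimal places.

|zone P ∪ zone Q| = 34.
|(zone P ∪ zone Q) ∩ zone R| = 9.
|(zone P ∪ zone Q) ∖ zone R| = 34 − 9 = 25.00.

25.00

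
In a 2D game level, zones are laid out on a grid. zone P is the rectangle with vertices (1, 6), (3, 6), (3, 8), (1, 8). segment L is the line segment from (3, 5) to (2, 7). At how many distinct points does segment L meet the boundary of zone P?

1

The segment meets the boundary at (2.5,6).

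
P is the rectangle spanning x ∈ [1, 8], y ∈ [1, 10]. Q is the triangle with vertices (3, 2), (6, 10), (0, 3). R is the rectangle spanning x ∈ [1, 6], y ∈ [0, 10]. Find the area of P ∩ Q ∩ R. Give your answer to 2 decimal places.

The intersection is the polygon with vertices (6,10), (3,2), (1,2.667), (1,4.167).
By the shoelace formula its area is 12.75.

12.75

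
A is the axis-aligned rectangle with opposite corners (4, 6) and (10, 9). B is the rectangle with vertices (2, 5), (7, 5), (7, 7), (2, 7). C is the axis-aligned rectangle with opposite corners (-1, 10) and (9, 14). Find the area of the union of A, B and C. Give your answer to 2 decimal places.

By inclusion–exclusion:
Individual areas: |A| = 18, |B| = 10, |C| = 40.
|A∩B|: x∈[4,7], y∈[6,7] → 3·1 = 3.
|A∩C| = 0 (no overlap).
|B∩C| = 0 (no overlap).
|A∩B∩C| = 0.
|A ∪ B ∪ C| = 68 − 3 + 0 = 65.00.

65.00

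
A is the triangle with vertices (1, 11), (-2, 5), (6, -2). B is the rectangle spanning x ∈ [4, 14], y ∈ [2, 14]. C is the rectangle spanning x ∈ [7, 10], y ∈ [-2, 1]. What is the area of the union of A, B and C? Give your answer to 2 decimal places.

By inclusion–exclusion:
Individual areas: |A| = 34.5, |B| = 120, |C| = 9.
|A∩B| = 0.2769.
|A∩C| = 0.
|B∩C| = 0 (no overlap).
|A∩B∩C| = 0.
|A ∪ B ∪ C| = 163.5 − 0.2769 + 0 = 163.22.

163.22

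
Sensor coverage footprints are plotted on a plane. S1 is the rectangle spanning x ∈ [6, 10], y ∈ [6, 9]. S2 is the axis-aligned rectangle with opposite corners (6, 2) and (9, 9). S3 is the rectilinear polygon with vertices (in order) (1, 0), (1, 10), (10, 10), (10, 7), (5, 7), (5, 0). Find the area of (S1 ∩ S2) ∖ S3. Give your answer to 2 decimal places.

|S1 ∩ S2| = 9.
|(S1 ∩ S2) ∩ S3| = 6.
|(S1 ∩ S2) ∖ S3| = 9 − 6 = 3.00.

3.00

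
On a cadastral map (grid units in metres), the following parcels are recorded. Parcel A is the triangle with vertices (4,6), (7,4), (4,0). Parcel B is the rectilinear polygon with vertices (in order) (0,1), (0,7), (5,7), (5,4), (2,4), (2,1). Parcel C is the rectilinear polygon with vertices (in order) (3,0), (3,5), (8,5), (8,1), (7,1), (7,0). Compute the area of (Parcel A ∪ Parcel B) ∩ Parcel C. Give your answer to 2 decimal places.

9.25

The region (Parcel A ∪ Parcel B) ∩ Parcel C is the polygon with vertices (4,0), (4,4), (3,4), (3,5), (5.5,5), (7,4).
By the shoelace formula its area is 9.25.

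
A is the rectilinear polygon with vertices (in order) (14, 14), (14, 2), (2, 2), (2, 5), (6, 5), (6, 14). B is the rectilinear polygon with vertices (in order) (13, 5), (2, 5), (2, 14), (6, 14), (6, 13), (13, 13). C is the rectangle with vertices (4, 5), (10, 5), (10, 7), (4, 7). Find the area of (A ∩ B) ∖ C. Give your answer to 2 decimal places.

48.00

|A ∩ B| = 56.
|(A ∩ B) ∩ C| = 8.
|(A ∩ B) ∖ C| = 56 − 8 = 48.00.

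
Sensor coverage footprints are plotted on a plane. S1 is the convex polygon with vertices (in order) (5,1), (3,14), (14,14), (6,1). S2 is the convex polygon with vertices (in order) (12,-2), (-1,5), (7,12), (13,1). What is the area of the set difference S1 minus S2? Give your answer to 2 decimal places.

|S1| = 78, |S1∩S2| = 37.3835.
|S1 ∖ S2| = |S1| − |S1∩S2| = 78 − 37.3835 = 40.62.

40.62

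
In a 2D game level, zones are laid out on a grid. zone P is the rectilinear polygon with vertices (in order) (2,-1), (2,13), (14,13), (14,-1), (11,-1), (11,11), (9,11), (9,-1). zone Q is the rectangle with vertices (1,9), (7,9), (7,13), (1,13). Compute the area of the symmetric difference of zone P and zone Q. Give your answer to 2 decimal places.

128.00

|zone P| = 144, |zone Q| = 24, |zone P∩zone Q| = 20.
|zone P △ zone Q| = |zone P| + |zone Q| − 2·|zone P∩zone Q| = 144 + 24 − 40 = 128.00.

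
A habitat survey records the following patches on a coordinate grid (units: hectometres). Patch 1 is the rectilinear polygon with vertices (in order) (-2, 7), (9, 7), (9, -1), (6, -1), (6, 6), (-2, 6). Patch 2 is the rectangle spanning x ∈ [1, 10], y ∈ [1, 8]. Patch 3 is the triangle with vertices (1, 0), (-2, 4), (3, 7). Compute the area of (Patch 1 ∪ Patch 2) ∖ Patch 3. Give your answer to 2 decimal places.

66.34

|Patch 1 ∪ Patch 2| = 72.
|(Patch 1 ∪ Patch 2) ∩ Patch 3| = 5.6571.
|(Patch 1 ∪ Patch 2) ∖ Patch 3| = 72 − 5.6571 = 66.34.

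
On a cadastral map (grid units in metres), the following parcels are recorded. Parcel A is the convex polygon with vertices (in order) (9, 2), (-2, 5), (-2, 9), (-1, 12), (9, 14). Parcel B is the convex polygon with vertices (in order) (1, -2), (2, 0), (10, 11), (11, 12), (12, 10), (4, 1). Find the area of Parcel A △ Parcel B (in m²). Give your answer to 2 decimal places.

105.02

|Parcel A| = 102, |Parcel B| = 23, |Parcel A∩Parcel B| = 9.9907.
|Parcel A △ Parcel B| = |Parcel A| + |Parcel B| − 2·|Parcel A∩Parcel B| = 102 + 23 − 19.9815 = 105.02.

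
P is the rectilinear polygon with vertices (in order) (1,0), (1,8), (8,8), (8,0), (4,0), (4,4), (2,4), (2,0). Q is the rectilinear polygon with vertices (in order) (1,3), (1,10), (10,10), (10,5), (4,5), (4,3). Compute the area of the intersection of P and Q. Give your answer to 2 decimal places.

25.00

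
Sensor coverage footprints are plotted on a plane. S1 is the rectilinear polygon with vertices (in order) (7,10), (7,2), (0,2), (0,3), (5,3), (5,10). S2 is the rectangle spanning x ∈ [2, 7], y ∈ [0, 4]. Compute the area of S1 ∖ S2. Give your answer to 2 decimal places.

14.00

|S1| = 21, |S1∩S2| = 7.
|S1 ∖ S2| = |S1| − |S1∩S2| = 21 − 7 = 14.00.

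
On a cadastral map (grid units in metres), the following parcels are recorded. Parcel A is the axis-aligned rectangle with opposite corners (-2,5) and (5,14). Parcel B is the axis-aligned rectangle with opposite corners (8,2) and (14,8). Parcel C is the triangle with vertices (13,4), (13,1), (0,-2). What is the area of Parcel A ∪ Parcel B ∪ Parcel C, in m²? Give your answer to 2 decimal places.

114.17

By inclusion–exclusion:
Individual areas: |Parcel A| = 63, |Parcel B| = 36, |Parcel C| = 19.5.
|Parcel A∩Parcel B| = 0 (no overlap).
|Parcel A∩Parcel C| = 0.
|Parcel B∩Parcel C| = 4.3333.
|Parcel A∩Parcel B∩Parcel C| = 0.
|Parcel A ∪ Parcel B ∪ Parcel C| = 118.5 − 4.3333 + 0 = 114.17.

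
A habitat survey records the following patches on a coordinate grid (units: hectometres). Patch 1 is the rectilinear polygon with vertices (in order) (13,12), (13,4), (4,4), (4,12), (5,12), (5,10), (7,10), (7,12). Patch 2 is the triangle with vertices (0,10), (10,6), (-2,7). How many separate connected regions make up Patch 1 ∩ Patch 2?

Patch 1 ∩ Patch 2 is a single connected region.

1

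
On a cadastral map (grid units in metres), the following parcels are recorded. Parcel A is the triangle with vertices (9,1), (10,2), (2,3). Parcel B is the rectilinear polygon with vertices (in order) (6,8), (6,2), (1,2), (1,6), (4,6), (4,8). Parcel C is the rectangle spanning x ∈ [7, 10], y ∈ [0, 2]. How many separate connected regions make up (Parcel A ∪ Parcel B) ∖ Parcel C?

(Parcel A ∪ Parcel B) ∖ Parcel C is a single connected region.

1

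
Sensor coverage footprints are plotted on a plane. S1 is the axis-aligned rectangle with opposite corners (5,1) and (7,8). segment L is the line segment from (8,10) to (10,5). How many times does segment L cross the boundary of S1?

The segment lies entirely outside S1 and never meets its boundary.

0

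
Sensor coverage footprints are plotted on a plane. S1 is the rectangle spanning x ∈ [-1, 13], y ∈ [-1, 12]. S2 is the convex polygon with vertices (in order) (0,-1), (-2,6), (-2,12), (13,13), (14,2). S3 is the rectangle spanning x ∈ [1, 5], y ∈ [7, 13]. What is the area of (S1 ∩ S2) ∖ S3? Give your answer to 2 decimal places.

|S1 ∩ S2| = 162.1429.
|(S1 ∩ S2) ∩ S3| = 20.
|(S1 ∩ S2) ∖ S3| = 162.1429 − 20 = 142.14.

142.14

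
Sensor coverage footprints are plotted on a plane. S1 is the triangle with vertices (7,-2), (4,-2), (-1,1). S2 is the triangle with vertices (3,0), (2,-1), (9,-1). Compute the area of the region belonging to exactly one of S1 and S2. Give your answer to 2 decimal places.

|S1| = 4.5, |S2| = 3.5, |S1∩S2| = 0.7216.
|S1 △ S2| = |S1| + |S2| − 2·|S1∩S2| = 4.5 + 3.5 − 1.4432 = 6.56.

6.56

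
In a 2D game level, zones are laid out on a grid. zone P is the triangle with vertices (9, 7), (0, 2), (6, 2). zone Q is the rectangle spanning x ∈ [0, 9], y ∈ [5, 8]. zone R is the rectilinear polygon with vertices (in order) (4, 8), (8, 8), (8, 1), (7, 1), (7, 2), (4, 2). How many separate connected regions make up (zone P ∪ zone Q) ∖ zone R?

(zone P ∪ zone Q) ∖ zone R splits into 3 disjoint pieces (area 4.4444, area 12, area 3).

3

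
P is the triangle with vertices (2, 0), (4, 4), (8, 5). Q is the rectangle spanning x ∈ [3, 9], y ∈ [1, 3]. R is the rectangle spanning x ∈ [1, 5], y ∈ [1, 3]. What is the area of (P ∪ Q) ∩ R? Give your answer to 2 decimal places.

4.25

The region (P ∪ Q) ∩ R is the polygon with vertices (3,3), (3.5,3), (5,3), (5,1), (3.2,1), (2.5,1), (3,2).
By the shoelace formula its area is 4.25.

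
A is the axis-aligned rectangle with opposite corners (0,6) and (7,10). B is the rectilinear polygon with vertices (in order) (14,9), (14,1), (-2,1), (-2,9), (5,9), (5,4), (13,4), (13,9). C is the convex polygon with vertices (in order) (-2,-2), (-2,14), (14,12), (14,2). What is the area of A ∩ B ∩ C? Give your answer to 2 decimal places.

The intersection is the polygon with vertices (0,9), (5,9), (5,6), (0,6).
By the shoelace formula its area is 15.00.

15.00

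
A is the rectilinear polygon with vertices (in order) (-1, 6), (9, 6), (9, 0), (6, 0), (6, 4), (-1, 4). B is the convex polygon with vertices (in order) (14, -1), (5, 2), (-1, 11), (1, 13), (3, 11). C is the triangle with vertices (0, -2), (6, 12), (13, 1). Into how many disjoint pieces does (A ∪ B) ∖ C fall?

3

(A ∪ B) ∖ C splits into 3 disjoint pieces (area 28.709, area 2.5283, area 0.0128).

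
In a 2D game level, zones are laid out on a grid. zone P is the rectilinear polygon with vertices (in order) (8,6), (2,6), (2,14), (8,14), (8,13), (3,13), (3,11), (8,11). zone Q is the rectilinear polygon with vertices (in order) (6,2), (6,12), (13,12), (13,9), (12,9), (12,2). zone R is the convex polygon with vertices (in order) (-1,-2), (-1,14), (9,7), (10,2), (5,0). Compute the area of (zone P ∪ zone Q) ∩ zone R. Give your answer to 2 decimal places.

|zone P ∪ zone Q| = 91.
|(zone P ∪ zone Q) ∩ zone R| = 38.62.

38.62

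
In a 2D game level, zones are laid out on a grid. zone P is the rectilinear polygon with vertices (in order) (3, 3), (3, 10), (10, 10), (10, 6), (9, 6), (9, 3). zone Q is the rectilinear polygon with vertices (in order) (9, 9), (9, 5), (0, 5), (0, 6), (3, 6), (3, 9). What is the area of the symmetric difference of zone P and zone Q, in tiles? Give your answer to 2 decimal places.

|zone P| = 46, |zone Q| = 27, |zone P∩zone Q| = 24.
|zone P △ zone Q| = |zone P| + |zone Q| − 2·|zone P∩zone Q| = 46 + 27 − 48 = 25.00.

25.00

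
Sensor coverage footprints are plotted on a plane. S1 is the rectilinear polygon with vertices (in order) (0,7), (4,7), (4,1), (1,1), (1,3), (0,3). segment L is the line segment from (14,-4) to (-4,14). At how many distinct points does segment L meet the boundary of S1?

2

The segment meets the boundary at (3,7), (4,6).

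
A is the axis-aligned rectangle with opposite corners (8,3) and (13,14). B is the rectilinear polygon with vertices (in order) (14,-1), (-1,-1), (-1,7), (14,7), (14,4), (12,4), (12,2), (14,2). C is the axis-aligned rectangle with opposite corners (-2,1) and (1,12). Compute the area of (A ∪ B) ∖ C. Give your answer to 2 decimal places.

|A ∪ B| = 152.
|(A ∪ B) ∩ C| = 12.
|(A ∪ B) ∖ C| = 152 − 12 = 140.00.

140.00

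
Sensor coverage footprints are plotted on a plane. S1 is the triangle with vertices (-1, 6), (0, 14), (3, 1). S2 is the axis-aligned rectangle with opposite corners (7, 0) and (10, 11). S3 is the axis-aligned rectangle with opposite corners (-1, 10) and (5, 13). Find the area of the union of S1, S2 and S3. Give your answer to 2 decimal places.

66.83

By inclusion–exclusion:
Individual areas: |S1| = 18.5, |S2| = 33, |S3| = 18.
|S1∩S2| = 0.
|S1∩S3| = 2.6683.
|S2∩S3| = 0 (no overlap).
|S1∩S2∩S3| = 0.
|S1 ∪ S2 ∪ S3| = 69.5 − 2.6683 + 0 = 66.83.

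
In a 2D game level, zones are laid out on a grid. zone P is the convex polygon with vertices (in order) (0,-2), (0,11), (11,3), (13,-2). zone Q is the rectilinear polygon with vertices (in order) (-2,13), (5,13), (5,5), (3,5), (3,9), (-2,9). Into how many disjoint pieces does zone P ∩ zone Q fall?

zone P ∩ zone Q splits into 2 disjoint pieces (area 2.75, area 6.1818).

2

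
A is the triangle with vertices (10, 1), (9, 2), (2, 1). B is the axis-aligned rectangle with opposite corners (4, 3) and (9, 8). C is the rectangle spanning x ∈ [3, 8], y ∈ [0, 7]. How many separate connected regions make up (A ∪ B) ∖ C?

3

(A ∪ B) ∖ C splits into 3 disjoint pieces (area 1.4286, area 0.0714, area 9).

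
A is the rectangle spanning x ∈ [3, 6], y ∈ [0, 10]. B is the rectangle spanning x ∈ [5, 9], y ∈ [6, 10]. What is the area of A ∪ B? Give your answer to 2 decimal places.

42.00

By inclusion–exclusion:
Individual areas: |A| = 30, |B| = 16.
|A∩B|: x∈[5,6], y∈[6,10] → 1·4 = 4.
|A ∪ B| = 46 − 4 = 42.00.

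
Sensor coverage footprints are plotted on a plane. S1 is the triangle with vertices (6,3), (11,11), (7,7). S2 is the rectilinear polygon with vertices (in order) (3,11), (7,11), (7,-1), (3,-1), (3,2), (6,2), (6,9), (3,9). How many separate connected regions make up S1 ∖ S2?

1

S1 ∖ S2 is a single connected region.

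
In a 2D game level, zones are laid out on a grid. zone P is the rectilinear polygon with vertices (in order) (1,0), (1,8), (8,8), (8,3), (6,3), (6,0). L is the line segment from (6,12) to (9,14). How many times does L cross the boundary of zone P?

0

The segment lies entirely outside zone P and never meets its boundary.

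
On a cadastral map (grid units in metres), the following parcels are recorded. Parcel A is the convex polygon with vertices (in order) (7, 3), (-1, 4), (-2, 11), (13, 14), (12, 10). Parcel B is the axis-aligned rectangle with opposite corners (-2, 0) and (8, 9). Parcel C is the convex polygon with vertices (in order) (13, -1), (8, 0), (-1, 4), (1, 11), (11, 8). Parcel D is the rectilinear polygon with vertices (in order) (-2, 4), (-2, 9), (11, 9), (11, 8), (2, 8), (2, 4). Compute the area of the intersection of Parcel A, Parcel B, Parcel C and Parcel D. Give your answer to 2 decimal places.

The intersection is the polygon with vertices (8,8.9), (8,8), (2,8), (2,4), (-1,4), (0.429,9), (7.667,9).
By the shoelace formula its area is 17.41.

17.41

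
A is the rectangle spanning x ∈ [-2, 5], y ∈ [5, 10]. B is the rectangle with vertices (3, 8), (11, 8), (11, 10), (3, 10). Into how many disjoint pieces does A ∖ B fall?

A ∖ B is a single connected region.

1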